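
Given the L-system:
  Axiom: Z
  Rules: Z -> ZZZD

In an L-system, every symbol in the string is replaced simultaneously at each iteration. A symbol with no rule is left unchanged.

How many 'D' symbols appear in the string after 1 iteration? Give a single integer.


Answer: 1

Derivation:
Step 0: Z  (0 'D')
Step 1: ZZZD  (1 'D')


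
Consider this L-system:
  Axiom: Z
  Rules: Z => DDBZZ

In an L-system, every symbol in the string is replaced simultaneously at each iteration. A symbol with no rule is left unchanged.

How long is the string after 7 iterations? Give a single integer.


Step 0: length = 1
Step 1: length = 5
Step 2: length = 13
Step 3: length = 29
Step 4: length = 61
Step 5: length = 125
Step 6: length = 253
Step 7: length = 509

Answer: 509


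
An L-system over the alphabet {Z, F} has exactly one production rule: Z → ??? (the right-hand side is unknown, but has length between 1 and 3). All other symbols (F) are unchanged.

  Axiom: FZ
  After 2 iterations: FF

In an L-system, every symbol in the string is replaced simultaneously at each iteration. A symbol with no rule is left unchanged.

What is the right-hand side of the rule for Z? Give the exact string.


Answer: F

Derivation:
Trying Z → F:
  Step 0: FZ
  Step 1: FF
  Step 2: FF
Matches the given result.


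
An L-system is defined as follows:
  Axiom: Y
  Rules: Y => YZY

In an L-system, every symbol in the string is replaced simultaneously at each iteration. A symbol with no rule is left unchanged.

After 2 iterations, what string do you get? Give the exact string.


Answer: YZYZYZY

Derivation:
Step 0: Y
Step 1: YZY
Step 2: YZYZYZY


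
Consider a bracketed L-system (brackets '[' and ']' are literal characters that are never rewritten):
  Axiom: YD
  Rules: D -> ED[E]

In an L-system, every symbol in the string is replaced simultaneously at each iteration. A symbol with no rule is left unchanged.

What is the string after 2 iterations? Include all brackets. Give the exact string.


Answer: YEED[E][E]

Derivation:
Step 0: YD
Step 1: YED[E]
Step 2: YEED[E][E]


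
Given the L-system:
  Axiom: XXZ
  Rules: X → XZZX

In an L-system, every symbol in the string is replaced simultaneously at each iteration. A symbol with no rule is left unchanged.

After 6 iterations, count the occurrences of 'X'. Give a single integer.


Answer: 128

Derivation:
Step 0: XXZ  (2 'X')
Step 1: XZZXXZZXZ  (4 'X')
Step 2: XZZXZZXZZXXZZXZZXZZXZ  (8 'X')
Step 3: XZZXZZXZZXZZXZZXZZXZZXXZZXZZXZZXZZXZZXZZXZZXZ  (16 'X')
Step 4: XZZXZZXZZXZZXZZXZZXZZXZZXZZXZZXZZXZZXZZXZZXZZXXZZXZZXZZXZZXZZXZZXZZXZZXZZXZZXZZXZZXZZXZZXZZXZ  (32 'X')
Step 5: XZZXZZXZZXZZXZZXZZXZZXZZXZZXZZXZZXZZXZZXZZXZZXZZXZZXZZXZZXZZXZZXZZXZZXZZXZZXZZXZZXZZXZZXZZXZZXXZZXZZXZZXZZXZZXZZXZZXZZXZZXZZXZZXZZXZZXZZXZZXZZXZZXZZXZZXZZXZZXZZXZZXZZXZZXZZXZZXZZXZZXZZXZZXZ  (64 'X')
Step 6: XZZXZZXZZXZZXZZXZZXZZXZZXZZXZZXZZXZZXZZXZZXZZXZZXZZXZZXZZXZZXZZXZZXZZXZZXZZXZZXZZXZZXZZXZZXZZXZZXZZXZZXZZXZZXZZXZZXZZXZZXZZXZZXZZXZZXZZXZZXZZXZZXZZXZZXZZXZZXZZXZZXZZXZZXZZXZZXZZXZZXZZXZZXZZXXZZXZZXZZXZZXZZXZZXZZXZZXZZXZZXZZXZZXZZXZZXZZXZZXZZXZZXZZXZZXZZXZZXZZXZZXZZXZZXZZXZZXZZXZZXZZXZZXZZXZZXZZXZZXZZXZZXZZXZZXZZXZZXZZXZZXZZXZZXZZXZZXZZXZZXZZXZZXZZXZZXZZXZZXZZXZZXZZXZZXZZXZZXZZXZ  (128 'X')


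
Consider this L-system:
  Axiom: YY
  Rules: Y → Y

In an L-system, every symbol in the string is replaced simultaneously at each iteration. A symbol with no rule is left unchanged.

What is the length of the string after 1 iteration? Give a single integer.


Answer: 2

Derivation:
Step 0: length = 2
Step 1: length = 2


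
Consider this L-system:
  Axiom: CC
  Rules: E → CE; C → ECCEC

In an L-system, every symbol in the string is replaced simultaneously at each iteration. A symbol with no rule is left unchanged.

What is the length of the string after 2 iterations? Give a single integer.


Answer: 38

Derivation:
Step 0: length = 2
Step 1: length = 10
Step 2: length = 38


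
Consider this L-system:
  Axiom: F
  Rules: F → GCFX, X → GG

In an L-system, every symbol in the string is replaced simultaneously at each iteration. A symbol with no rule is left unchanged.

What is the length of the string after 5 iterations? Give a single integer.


Step 0: length = 1
Step 1: length = 4
Step 2: length = 8
Step 3: length = 12
Step 4: length = 16
Step 5: length = 20

Answer: 20


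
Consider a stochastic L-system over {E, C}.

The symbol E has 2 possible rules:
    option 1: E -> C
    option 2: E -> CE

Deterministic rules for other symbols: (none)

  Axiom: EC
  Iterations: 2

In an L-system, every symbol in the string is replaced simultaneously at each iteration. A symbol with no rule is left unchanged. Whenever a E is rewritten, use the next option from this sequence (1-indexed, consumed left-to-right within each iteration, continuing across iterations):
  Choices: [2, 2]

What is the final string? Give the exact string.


Answer: CCEC

Derivation:
Step 0: EC
Step 1: CEC  (used choices [2])
Step 2: CCEC  (used choices [2])


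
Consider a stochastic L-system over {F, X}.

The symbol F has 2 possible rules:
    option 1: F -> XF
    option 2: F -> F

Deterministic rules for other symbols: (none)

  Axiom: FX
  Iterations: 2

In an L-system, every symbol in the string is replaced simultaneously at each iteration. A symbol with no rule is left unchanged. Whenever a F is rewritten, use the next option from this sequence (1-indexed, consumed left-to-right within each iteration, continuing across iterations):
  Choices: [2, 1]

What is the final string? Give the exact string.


Answer: XFX

Derivation:
Step 0: FX
Step 1: FX  (used choices [2])
Step 2: XFX  (used choices [1])


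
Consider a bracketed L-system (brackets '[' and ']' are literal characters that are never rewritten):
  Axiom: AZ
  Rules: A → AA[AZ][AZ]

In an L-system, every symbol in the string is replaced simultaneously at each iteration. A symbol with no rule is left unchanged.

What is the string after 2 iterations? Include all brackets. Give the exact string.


Step 0: AZ
Step 1: AA[AZ][AZ]Z
Step 2: AA[AZ][AZ]AA[AZ][AZ][AA[AZ][AZ]Z][AA[AZ][AZ]Z]Z

Answer: AA[AZ][AZ]AA[AZ][AZ][AA[AZ][AZ]Z][AA[AZ][AZ]Z]Z


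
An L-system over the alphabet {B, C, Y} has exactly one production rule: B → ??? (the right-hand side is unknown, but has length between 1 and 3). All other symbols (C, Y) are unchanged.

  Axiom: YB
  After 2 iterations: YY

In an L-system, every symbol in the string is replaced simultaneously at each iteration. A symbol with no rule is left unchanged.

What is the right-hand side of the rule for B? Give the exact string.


Trying B → Y:
  Step 0: YB
  Step 1: YY
  Step 2: YY
Matches the given result.

Answer: Y


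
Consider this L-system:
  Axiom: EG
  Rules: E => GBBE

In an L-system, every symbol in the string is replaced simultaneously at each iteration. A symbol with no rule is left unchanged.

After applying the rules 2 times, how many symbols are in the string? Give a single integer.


Step 0: length = 2
Step 1: length = 5
Step 2: length = 8

Answer: 8


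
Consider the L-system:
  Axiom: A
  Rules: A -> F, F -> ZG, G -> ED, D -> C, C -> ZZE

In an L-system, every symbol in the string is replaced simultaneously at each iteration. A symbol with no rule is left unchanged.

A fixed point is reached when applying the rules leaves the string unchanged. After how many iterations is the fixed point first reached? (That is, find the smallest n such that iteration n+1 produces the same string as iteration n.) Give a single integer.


Answer: 5

Derivation:
Step 0: A
Step 1: F
Step 2: ZG
Step 3: ZED
Step 4: ZEC
Step 5: ZEZZE
Step 6: ZEZZE  (unchanged — fixed point at step 5)


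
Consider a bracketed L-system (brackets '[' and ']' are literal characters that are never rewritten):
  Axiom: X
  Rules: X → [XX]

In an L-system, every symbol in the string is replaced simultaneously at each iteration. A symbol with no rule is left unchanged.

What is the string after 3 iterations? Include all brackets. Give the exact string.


Answer: [[[XX][XX]][[XX][XX]]]

Derivation:
Step 0: X
Step 1: [XX]
Step 2: [[XX][XX]]
Step 3: [[[XX][XX]][[XX][XX]]]


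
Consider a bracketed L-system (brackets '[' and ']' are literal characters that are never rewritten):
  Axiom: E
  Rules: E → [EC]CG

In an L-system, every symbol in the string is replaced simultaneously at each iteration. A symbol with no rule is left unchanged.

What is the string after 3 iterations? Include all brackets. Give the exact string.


Step 0: E
Step 1: [EC]CG
Step 2: [[EC]CGC]CG
Step 3: [[[EC]CGC]CGC]CG

Answer: [[[EC]CGC]CGC]CG


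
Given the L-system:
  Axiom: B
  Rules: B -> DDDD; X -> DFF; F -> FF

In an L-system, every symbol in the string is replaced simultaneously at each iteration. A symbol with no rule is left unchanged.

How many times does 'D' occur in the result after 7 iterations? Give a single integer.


Answer: 4

Derivation:
Step 0: B  (0 'D')
Step 1: DDDD  (4 'D')
Step 2: DDDD  (4 'D')
Step 3: DDDD  (4 'D')
Step 4: DDDD  (4 'D')
Step 5: DDDD  (4 'D')
Step 6: DDDD  (4 'D')
Step 7: DDDD  (4 'D')


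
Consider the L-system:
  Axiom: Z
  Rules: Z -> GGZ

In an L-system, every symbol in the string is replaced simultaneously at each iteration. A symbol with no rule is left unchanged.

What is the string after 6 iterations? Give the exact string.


Step 0: Z
Step 1: GGZ
Step 2: GGGGZ
Step 3: GGGGGGZ
Step 4: GGGGGGGGZ
Step 5: GGGGGGGGGGZ
Step 6: GGGGGGGGGGGGZ

Answer: GGGGGGGGGGGGZ


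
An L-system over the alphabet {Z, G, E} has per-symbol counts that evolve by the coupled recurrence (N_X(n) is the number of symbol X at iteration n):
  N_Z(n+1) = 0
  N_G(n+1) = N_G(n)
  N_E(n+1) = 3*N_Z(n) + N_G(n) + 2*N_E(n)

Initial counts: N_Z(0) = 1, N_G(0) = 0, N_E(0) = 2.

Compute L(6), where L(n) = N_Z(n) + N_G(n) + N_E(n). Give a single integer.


Answer: 224

Derivation:
Step 0: N_Z=1, N_G=0, N_E=2, L=3
Step 1: N_Z=0, N_G=0, N_E=7, L=7
Step 2: N_Z=0, N_G=0, N_E=14, L=14
Step 3: N_Z=0, N_G=0, N_E=28, L=28
Step 4: N_Z=0, N_G=0, N_E=56, L=56
Step 5: N_Z=0, N_G=0, N_E=112, L=112
Step 6: N_Z=0, N_G=0, N_E=224, L=224


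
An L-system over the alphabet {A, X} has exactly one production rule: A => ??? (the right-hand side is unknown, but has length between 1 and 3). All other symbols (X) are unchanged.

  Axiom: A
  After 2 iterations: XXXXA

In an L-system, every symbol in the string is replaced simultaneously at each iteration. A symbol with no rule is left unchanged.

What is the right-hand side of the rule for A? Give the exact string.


Trying A => XXA:
  Step 0: A
  Step 1: XXA
  Step 2: XXXXA
Matches the given result.

Answer: XXA


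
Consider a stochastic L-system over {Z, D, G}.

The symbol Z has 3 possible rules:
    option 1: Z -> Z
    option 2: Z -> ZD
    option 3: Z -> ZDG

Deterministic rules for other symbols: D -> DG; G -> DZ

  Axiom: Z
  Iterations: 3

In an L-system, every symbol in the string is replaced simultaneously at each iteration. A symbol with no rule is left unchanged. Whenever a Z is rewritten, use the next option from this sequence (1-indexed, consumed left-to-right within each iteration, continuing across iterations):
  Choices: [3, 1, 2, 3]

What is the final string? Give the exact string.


Answer: ZDDGDZDGZDG

Derivation:
Step 0: Z
Step 1: ZDG  (used choices [3])
Step 2: ZDGDZ  (used choices [1])
Step 3: ZDDGDZDGZDG  (used choices [2, 3])


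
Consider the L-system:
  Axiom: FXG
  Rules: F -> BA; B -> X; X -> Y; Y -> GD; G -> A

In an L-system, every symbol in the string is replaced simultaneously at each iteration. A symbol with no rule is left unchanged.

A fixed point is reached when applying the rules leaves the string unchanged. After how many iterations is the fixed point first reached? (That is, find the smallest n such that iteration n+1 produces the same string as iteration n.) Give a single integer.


Step 0: FXG
Step 1: BAYA
Step 2: XAGDA
Step 3: YAADA
Step 4: GDAADA
Step 5: ADAADA
Step 6: ADAADA  (unchanged — fixed point at step 5)

Answer: 5


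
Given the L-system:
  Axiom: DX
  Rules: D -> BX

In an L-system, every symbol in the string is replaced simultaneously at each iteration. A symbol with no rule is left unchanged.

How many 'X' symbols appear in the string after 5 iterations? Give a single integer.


Step 0: DX  (1 'X')
Step 1: BXX  (2 'X')
Step 2: BXX  (2 'X')
Step 3: BXX  (2 'X')
Step 4: BXX  (2 'X')
Step 5: BXX  (2 'X')

Answer: 2


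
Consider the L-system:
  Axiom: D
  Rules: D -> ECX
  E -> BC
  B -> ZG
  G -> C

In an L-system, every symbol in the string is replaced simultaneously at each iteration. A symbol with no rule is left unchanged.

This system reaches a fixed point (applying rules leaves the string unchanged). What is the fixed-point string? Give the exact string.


Step 0: D
Step 1: ECX
Step 2: BCCX
Step 3: ZGCCX
Step 4: ZCCCX
Step 5: ZCCCX  (unchanged — fixed point at step 4)

Answer: ZCCCX


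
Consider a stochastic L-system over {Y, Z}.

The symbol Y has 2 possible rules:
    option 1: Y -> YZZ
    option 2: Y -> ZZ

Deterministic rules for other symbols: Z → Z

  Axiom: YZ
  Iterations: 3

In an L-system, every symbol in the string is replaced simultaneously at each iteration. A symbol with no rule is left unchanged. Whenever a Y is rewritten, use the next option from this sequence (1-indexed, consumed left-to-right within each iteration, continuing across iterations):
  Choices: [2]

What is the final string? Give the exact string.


Answer: ZZZ

Derivation:
Step 0: YZ
Step 1: ZZZ  (used choices [2])
Step 2: ZZZ  (used choices [])
Step 3: ZZZ  (used choices [])


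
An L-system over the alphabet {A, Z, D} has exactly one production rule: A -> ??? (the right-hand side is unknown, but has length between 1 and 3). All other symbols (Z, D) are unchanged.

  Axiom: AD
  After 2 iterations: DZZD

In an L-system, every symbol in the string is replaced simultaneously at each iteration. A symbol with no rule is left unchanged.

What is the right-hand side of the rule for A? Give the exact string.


Answer: DZZ

Derivation:
Trying A -> DZZ:
  Step 0: AD
  Step 1: DZZD
  Step 2: DZZD
Matches the given result.


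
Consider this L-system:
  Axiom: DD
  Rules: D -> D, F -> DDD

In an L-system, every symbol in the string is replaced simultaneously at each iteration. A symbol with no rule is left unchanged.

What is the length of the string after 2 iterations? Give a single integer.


Answer: 2

Derivation:
Step 0: length = 2
Step 1: length = 2
Step 2: length = 2


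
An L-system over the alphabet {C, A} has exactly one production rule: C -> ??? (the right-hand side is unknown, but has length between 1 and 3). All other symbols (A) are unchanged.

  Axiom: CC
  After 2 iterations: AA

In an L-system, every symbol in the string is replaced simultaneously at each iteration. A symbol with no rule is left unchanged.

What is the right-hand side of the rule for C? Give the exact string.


Answer: A

Derivation:
Trying C -> A:
  Step 0: CC
  Step 1: AA
  Step 2: AA
Matches the given result.


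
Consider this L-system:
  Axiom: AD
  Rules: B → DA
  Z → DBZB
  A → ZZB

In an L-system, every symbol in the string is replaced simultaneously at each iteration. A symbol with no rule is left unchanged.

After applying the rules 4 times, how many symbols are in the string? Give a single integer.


Answer: 48

Derivation:
Step 0: length = 2
Step 1: length = 4
Step 2: length = 11
Step 3: length = 23
Step 4: length = 48


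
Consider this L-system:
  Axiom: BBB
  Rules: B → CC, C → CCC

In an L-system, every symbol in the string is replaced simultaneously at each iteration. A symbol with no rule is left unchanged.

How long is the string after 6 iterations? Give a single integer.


Step 0: length = 3
Step 1: length = 6
Step 2: length = 18
Step 3: length = 54
Step 4: length = 162
Step 5: length = 486
Step 6: length = 1458

Answer: 1458


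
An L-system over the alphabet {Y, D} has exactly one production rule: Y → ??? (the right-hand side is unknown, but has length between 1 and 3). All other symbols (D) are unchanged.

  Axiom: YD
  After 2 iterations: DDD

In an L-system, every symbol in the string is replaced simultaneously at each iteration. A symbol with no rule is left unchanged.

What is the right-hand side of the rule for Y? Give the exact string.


Answer: DD

Derivation:
Trying Y → DD:
  Step 0: YD
  Step 1: DDD
  Step 2: DDD
Matches the given result.


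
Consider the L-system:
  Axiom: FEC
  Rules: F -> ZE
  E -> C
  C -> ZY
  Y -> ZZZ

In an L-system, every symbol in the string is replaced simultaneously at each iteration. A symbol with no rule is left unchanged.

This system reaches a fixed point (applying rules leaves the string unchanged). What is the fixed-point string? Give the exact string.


Step 0: FEC
Step 1: ZECZY
Step 2: ZCZYZZZZ
Step 3: ZZYZZZZZZZZ
Step 4: ZZZZZZZZZZZZZ
Step 5: ZZZZZZZZZZZZZ  (unchanged — fixed point at step 4)

Answer: ZZZZZZZZZZZZZ


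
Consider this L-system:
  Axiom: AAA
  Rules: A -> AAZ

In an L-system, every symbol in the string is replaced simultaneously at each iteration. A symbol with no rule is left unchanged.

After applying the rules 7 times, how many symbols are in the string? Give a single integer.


Step 0: length = 3
Step 1: length = 9
Step 2: length = 21
Step 3: length = 45
Step 4: length = 93
Step 5: length = 189
Step 6: length = 381
Step 7: length = 765

Answer: 765


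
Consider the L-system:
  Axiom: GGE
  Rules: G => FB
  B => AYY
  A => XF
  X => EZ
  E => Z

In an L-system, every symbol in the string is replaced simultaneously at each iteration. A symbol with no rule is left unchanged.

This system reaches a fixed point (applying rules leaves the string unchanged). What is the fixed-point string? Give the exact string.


Answer: FZZFYYFZZFYYZ

Derivation:
Step 0: GGE
Step 1: FBFBZ
Step 2: FAYYFAYYZ
Step 3: FXFYYFXFYYZ
Step 4: FEZFYYFEZFYYZ
Step 5: FZZFYYFZZFYYZ
Step 6: FZZFYYFZZFYYZ  (unchanged — fixed point at step 5)


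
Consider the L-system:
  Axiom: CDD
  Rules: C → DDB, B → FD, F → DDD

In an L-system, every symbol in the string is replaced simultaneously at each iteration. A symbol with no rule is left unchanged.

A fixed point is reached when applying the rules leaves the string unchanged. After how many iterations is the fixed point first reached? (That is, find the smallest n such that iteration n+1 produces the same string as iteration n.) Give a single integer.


Answer: 3

Derivation:
Step 0: CDD
Step 1: DDBDD
Step 2: DDFDDD
Step 3: DDDDDDDD
Step 4: DDDDDDDD  (unchanged — fixed point at step 3)


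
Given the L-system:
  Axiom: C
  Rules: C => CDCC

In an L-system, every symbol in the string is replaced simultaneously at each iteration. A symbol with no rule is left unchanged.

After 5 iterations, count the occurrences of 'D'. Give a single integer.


Step 0: C  (0 'D')
Step 1: CDCC  (1 'D')
Step 2: CDCCDCDCCCDCC  (4 'D')
Step 3: CDCCDCDCCCDCCDCDCCDCDCCCDCCCDCCDCDCCCDCC  (13 'D')
Step 4: CDCCDCDCCCDCCDCDCCDCDCCCDCCCDCCDCDCCCDCCDCDCCDCDCCCDCCDCDCCDCDCCCDCCCDCCDCDCCCDCCCDCCDCDCCCDCCDCDCCDCDCCCDCCCDCCDCDCCCDCC  (40 'D')
Step 5: CDCCDCDCCCDCCDCDCCDCDCCCDCCCDCCDCDCCCDCCDCDCCDCDCCCDCCDCDCCDCDCCCDCCCDCCDCDCCCDCCCDCCDCDCCCDCCDCDCCDCDCCCDCCCDCCDCDCCCDCCDCDCCDCDCCCDCCDCDCCDCDCCCDCCCDCCDCDCCCDCCDCDCCDCDCCCDCCDCDCCDCDCCCDCCCDCCDCDCCCDCCCDCCDCDCCCDCCDCDCCDCDCCCDCCCDCCDCDCCCDCCCDCCDCDCCCDCCDCDCCDCDCCCDCCCDCCDCDCCCDCCDCDCCDCDCCCDCCDCDCCDCDCCCDCCCDCCDCDCCCDCCCDCCDCDCCCDCCDCDCCDCDCCCDCCCDCCDCDCCCDCC  (121 'D')

Answer: 121


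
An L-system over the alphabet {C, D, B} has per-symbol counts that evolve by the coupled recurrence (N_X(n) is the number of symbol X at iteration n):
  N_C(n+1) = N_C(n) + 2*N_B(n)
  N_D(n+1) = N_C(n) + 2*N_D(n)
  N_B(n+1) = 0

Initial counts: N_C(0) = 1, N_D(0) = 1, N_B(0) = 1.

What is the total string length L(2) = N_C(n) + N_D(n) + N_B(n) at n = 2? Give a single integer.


Step 0: N_C=1, N_D=1, N_B=1, L=3
Step 1: N_C=3, N_D=3, N_B=0, L=6
Step 2: N_C=3, N_D=9, N_B=0, L=12

Answer: 12


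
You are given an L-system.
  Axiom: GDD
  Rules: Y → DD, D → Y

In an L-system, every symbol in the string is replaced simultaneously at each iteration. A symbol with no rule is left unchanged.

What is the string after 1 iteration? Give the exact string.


Answer: GYY

Derivation:
Step 0: GDD
Step 1: GYY


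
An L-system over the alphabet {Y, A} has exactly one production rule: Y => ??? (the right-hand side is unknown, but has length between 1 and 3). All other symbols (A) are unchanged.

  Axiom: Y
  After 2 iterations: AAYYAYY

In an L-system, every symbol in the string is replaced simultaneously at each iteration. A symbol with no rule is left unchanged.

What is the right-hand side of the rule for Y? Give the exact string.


Trying Y => AYY:
  Step 0: Y
  Step 1: AYY
  Step 2: AAYYAYY
Matches the given result.

Answer: AYY


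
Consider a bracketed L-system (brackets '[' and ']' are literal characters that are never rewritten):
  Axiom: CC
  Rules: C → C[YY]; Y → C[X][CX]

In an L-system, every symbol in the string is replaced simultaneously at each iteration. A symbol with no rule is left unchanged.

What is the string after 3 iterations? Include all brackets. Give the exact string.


Step 0: CC
Step 1: C[YY]C[YY]
Step 2: C[YY][C[X][CX]C[X][CX]]C[YY][C[X][CX]C[X][CX]]
Step 3: C[YY][C[X][CX]C[X][CX]][C[YY][X][C[YY]X]C[YY][X][C[YY]X]]C[YY][C[X][CX]C[X][CX]][C[YY][X][C[YY]X]C[YY][X][C[YY]X]]

Answer: C[YY][C[X][CX]C[X][CX]][C[YY][X][C[YY]X]C[YY][X][C[YY]X]]C[YY][C[X][CX]C[X][CX]][C[YY][X][C[YY]X]C[YY][X][C[YY]X]]


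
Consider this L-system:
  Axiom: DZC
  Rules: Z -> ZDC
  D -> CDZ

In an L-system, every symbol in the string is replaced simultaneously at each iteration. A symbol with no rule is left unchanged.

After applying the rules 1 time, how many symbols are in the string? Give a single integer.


Step 0: length = 3
Step 1: length = 7

Answer: 7


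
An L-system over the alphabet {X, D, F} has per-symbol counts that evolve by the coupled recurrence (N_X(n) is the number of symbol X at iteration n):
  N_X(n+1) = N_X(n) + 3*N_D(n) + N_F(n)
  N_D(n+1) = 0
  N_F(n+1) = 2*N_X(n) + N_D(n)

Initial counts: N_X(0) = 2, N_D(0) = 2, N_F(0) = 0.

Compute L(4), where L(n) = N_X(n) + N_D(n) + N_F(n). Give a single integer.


Answer: 118

Derivation:
Step 0: N_X=2, N_D=2, N_F=0, L=4
Step 1: N_X=8, N_D=0, N_F=6, L=14
Step 2: N_X=14, N_D=0, N_F=16, L=30
Step 3: N_X=30, N_D=0, N_F=28, L=58
Step 4: N_X=58, N_D=0, N_F=60, L=118


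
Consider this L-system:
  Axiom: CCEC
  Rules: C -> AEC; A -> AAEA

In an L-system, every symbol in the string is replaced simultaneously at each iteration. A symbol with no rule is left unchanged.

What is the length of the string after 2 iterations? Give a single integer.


Step 0: length = 4
Step 1: length = 10
Step 2: length = 25

Answer: 25


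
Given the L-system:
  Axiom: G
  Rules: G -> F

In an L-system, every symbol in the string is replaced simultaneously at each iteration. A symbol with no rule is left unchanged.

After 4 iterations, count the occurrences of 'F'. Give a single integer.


Step 0: G  (0 'F')
Step 1: F  (1 'F')
Step 2: F  (1 'F')
Step 3: F  (1 'F')
Step 4: F  (1 'F')

Answer: 1


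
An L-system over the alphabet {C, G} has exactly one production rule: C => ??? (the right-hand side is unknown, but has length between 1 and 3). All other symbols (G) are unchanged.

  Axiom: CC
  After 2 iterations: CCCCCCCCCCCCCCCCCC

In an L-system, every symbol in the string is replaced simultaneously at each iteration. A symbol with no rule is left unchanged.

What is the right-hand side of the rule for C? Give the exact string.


Answer: CCC

Derivation:
Trying C => CCC:
  Step 0: CC
  Step 1: CCCCCC
  Step 2: CCCCCCCCCCCCCCCCCC
Matches the given result.


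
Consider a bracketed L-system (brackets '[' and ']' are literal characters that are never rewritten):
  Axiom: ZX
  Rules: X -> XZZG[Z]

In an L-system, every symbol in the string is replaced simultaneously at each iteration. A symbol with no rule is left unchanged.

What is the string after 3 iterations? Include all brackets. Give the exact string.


Step 0: ZX
Step 1: ZXZZG[Z]
Step 2: ZXZZG[Z]ZZG[Z]
Step 3: ZXZZG[Z]ZZG[Z]ZZG[Z]

Answer: ZXZZG[Z]ZZG[Z]ZZG[Z]


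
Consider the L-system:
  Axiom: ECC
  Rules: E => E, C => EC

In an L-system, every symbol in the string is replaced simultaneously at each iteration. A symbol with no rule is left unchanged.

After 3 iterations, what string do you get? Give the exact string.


Step 0: ECC
Step 1: EECEC
Step 2: EEECEEC
Step 3: EEEECEEEC

Answer: EEEECEEEC


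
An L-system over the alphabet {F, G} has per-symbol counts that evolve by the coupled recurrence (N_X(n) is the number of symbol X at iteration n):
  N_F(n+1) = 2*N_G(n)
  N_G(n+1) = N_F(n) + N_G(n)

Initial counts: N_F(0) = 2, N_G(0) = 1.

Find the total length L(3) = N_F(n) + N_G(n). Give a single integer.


Answer: 21

Derivation:
Step 0: N_F=2, N_G=1, L=3
Step 1: N_F=2, N_G=3, L=5
Step 2: N_F=6, N_G=5, L=11
Step 3: N_F=10, N_G=11, L=21


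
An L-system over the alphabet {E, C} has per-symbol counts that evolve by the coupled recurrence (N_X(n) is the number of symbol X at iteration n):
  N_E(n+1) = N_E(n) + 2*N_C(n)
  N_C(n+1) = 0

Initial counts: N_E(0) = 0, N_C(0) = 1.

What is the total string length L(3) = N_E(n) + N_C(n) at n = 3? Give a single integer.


Step 0: N_E=0, N_C=1, L=1
Step 1: N_E=2, N_C=0, L=2
Step 2: N_E=2, N_C=0, L=2
Step 3: N_E=2, N_C=0, L=2

Answer: 2


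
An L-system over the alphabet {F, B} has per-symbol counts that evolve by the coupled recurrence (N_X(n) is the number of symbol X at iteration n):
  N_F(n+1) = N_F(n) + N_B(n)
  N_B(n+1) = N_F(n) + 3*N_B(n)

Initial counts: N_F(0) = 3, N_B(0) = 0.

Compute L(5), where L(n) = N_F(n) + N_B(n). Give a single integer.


Answer: 696

Derivation:
Step 0: N_F=3, N_B=0, L=3
Step 1: N_F=3, N_B=3, L=6
Step 2: N_F=6, N_B=12, L=18
Step 3: N_F=18, N_B=42, L=60
Step 4: N_F=60, N_B=144, L=204
Step 5: N_F=204, N_B=492, L=696


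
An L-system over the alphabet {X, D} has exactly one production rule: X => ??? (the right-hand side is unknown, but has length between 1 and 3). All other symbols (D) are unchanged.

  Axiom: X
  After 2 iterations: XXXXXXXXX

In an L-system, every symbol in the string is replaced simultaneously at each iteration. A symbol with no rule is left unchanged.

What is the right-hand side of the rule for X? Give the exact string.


Answer: XXX

Derivation:
Trying X => XXX:
  Step 0: X
  Step 1: XXX
  Step 2: XXXXXXXXX
Matches the given result.


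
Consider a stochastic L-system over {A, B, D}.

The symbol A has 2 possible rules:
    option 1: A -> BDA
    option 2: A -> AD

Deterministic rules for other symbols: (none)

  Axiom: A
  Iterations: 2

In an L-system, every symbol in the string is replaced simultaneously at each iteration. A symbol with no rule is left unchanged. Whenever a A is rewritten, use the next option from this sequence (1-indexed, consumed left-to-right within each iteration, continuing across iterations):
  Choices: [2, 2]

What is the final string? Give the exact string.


Answer: ADD

Derivation:
Step 0: A
Step 1: AD  (used choices [2])
Step 2: ADD  (used choices [2])


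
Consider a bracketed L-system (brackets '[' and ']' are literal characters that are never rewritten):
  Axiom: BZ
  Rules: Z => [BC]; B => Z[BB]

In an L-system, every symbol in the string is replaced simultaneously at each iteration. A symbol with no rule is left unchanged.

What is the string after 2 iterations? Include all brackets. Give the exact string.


Step 0: BZ
Step 1: Z[BB][BC]
Step 2: [BC][Z[BB]Z[BB]][Z[BB]C]

Answer: [BC][Z[BB]Z[BB]][Z[BB]C]


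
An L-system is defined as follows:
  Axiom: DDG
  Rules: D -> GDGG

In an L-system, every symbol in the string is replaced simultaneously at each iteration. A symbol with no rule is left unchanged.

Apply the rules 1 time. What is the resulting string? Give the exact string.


Answer: GDGGGDGGG

Derivation:
Step 0: DDG
Step 1: GDGGGDGGG


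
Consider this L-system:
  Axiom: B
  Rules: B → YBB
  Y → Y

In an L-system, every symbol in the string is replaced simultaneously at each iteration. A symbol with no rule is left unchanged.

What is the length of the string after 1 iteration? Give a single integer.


Step 0: length = 1
Step 1: length = 3

Answer: 3


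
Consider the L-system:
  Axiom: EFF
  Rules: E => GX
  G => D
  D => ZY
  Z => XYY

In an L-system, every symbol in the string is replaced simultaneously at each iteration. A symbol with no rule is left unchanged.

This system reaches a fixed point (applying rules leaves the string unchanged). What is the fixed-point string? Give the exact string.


Answer: XYYYXFF

Derivation:
Step 0: EFF
Step 1: GXFF
Step 2: DXFF
Step 3: ZYXFF
Step 4: XYYYXFF
Step 5: XYYYXFF  (unchanged — fixed point at step 4)


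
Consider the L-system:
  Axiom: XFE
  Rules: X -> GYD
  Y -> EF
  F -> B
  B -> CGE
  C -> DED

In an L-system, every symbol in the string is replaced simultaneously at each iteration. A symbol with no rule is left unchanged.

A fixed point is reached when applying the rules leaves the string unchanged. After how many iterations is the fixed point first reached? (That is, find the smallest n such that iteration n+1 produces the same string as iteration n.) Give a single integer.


Answer: 5

Derivation:
Step 0: XFE
Step 1: GYDBE
Step 2: GEFDCGEE
Step 3: GEBDDEDGEE
Step 4: GECGEDDEDGEE
Step 5: GEDEDGEDDEDGEE
Step 6: GEDEDGEDDEDGEE  (unchanged — fixed point at step 5)


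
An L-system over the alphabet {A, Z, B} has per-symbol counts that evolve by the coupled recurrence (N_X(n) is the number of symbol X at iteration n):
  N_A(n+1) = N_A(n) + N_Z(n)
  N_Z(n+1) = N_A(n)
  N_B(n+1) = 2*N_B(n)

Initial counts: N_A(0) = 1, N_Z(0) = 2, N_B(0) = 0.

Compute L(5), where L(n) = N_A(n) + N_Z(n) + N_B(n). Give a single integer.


Answer: 29

Derivation:
Step 0: N_A=1, N_Z=2, N_B=0, L=3
Step 1: N_A=3, N_Z=1, N_B=0, L=4
Step 2: N_A=4, N_Z=3, N_B=0, L=7
Step 3: N_A=7, N_Z=4, N_B=0, L=11
Step 4: N_A=11, N_Z=7, N_B=0, L=18
Step 5: N_A=18, N_Z=11, N_B=0, L=29


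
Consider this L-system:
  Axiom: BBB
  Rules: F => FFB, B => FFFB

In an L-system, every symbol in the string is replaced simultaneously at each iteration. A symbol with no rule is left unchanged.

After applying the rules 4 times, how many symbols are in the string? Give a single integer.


Step 0: length = 3
Step 1: length = 12
Step 2: length = 39
Step 3: length = 129
Step 4: length = 426

Answer: 426


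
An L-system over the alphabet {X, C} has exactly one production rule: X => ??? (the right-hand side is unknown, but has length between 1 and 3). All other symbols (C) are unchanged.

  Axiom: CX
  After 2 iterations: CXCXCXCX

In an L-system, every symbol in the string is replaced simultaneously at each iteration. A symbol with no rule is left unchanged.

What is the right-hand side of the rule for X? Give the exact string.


Trying X => XCX:
  Step 0: CX
  Step 1: CXCX
  Step 2: CXCXCXCX
Matches the given result.

Answer: XCX


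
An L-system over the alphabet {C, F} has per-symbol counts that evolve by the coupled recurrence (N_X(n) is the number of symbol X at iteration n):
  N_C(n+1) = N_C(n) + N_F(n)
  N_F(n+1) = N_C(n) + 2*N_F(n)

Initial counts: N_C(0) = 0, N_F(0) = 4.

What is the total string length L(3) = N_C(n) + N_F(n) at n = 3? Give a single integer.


Step 0: N_C=0, N_F=4, L=4
Step 1: N_C=4, N_F=8, L=12
Step 2: N_C=12, N_F=20, L=32
Step 3: N_C=32, N_F=52, L=84

Answer: 84


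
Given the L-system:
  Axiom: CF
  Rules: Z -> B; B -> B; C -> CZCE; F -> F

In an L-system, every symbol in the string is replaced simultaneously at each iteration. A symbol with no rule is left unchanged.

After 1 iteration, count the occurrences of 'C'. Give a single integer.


Step 0: CF  (1 'C')
Step 1: CZCEF  (2 'C')

Answer: 2


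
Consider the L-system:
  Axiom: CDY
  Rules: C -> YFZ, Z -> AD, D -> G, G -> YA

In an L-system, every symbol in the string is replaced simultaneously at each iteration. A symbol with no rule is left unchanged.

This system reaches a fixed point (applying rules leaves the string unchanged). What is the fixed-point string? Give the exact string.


Step 0: CDY
Step 1: YFZGY
Step 2: YFADYAY
Step 3: YFAGYAY
Step 4: YFAYAYAY
Step 5: YFAYAYAY  (unchanged — fixed point at step 4)

Answer: YFAYAYAY


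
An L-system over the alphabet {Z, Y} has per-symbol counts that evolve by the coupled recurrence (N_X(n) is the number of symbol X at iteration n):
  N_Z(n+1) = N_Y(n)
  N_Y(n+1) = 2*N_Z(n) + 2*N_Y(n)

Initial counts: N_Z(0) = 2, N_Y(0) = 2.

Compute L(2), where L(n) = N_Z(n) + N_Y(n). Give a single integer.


Answer: 28

Derivation:
Step 0: N_Z=2, N_Y=2, L=4
Step 1: N_Z=2, N_Y=8, L=10
Step 2: N_Z=8, N_Y=20, L=28


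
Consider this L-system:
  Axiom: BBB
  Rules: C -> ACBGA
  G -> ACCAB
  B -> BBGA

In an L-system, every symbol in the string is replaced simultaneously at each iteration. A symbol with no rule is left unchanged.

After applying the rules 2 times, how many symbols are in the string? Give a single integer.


Answer: 42

Derivation:
Step 0: length = 3
Step 1: length = 12
Step 2: length = 42


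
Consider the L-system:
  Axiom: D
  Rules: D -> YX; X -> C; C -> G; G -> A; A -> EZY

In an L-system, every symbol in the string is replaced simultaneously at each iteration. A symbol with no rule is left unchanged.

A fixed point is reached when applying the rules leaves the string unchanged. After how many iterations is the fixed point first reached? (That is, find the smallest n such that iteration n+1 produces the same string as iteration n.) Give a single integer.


Answer: 5

Derivation:
Step 0: D
Step 1: YX
Step 2: YC
Step 3: YG
Step 4: YA
Step 5: YEZY
Step 6: YEZY  (unchanged — fixed point at step 5)


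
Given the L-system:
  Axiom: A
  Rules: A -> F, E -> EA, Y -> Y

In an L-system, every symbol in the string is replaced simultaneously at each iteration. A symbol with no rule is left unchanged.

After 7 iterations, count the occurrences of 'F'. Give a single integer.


Answer: 1

Derivation:
Step 0: A  (0 'F')
Step 1: F  (1 'F')
Step 2: F  (1 'F')
Step 3: F  (1 'F')
Step 4: F  (1 'F')
Step 5: F  (1 'F')
Step 6: F  (1 'F')
Step 7: F  (1 'F')


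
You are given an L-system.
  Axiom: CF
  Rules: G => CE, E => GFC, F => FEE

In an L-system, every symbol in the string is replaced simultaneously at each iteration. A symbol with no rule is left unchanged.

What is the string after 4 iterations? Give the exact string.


Step 0: CF
Step 1: CFEE
Step 2: CFEEGFCGFC
Step 3: CFEEGFCGFCCEFEECCEFEEC
Step 4: CFEEGFCGFCCEFEECCEFEECCGFCFEEGFCGFCCCGFCFEEGFCGFCC

Answer: CFEEGFCGFCCEFEECCEFEECCGFCFEEGFCGFCCCGFCFEEGFCGFCC


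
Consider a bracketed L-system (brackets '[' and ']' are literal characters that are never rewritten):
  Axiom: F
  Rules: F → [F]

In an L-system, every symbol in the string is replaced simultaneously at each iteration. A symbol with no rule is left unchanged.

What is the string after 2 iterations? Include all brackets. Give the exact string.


Answer: [[F]]

Derivation:
Step 0: F
Step 1: [F]
Step 2: [[F]]


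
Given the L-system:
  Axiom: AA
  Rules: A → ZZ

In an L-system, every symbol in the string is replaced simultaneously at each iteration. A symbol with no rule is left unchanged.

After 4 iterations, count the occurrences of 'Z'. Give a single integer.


Step 0: AA  (0 'Z')
Step 1: ZZZZ  (4 'Z')
Step 2: ZZZZ  (4 'Z')
Step 3: ZZZZ  (4 'Z')
Step 4: ZZZZ  (4 'Z')

Answer: 4


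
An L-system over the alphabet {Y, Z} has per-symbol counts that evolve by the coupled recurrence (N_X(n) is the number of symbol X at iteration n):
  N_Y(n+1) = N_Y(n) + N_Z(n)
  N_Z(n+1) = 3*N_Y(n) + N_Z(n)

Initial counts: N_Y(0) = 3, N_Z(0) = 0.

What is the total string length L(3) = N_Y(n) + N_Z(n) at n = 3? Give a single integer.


Step 0: N_Y=3, N_Z=0, L=3
Step 1: N_Y=3, N_Z=9, L=12
Step 2: N_Y=12, N_Z=18, L=30
Step 3: N_Y=30, N_Z=54, L=84

Answer: 84


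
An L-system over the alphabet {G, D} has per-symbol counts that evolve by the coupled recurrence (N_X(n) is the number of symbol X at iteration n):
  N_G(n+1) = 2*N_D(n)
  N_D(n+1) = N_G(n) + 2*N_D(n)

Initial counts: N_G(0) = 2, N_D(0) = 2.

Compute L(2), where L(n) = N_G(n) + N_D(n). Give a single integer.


Step 0: N_G=2, N_D=2, L=4
Step 1: N_G=4, N_D=6, L=10
Step 2: N_G=12, N_D=16, L=28

Answer: 28


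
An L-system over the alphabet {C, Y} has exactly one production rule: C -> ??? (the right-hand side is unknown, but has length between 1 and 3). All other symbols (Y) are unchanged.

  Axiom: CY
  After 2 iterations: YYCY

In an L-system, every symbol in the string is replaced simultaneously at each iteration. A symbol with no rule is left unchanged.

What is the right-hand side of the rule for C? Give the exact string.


Answer: YC

Derivation:
Trying C -> YC:
  Step 0: CY
  Step 1: YCY
  Step 2: YYCY
Matches the given result.


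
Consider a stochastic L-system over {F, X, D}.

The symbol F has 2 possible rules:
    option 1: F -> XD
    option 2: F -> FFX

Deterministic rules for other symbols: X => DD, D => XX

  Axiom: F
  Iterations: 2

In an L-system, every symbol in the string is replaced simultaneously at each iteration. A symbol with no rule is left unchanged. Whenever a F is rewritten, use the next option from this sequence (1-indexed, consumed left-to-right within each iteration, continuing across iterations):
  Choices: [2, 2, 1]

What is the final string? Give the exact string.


Step 0: F
Step 1: FFX  (used choices [2])
Step 2: FFXXDDD  (used choices [2, 1])

Answer: FFXXDDD


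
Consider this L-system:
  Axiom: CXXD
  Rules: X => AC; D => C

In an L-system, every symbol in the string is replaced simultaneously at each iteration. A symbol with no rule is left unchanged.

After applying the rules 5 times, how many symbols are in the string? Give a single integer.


Step 0: length = 4
Step 1: length = 6
Step 2: length = 6
Step 3: length = 6
Step 4: length = 6
Step 5: length = 6

Answer: 6


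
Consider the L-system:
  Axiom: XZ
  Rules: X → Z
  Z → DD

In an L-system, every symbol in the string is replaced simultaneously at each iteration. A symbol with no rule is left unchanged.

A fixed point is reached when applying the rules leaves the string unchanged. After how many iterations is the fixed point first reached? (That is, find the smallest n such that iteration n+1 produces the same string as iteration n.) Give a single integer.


Step 0: XZ
Step 1: ZDD
Step 2: DDDD
Step 3: DDDD  (unchanged — fixed point at step 2)

Answer: 2


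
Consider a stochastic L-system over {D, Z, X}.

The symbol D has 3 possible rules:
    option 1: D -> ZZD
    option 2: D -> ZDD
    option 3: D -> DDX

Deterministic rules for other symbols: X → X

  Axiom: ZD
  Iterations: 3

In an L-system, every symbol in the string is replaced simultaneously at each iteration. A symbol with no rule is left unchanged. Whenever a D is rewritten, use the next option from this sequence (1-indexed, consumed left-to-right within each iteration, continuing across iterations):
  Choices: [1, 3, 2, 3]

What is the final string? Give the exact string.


Step 0: ZD
Step 1: ZZZD  (used choices [1])
Step 2: ZZZDDX  (used choices [3])
Step 3: ZZZZDDDDXX  (used choices [2, 3])

Answer: ZZZZDDDDXX


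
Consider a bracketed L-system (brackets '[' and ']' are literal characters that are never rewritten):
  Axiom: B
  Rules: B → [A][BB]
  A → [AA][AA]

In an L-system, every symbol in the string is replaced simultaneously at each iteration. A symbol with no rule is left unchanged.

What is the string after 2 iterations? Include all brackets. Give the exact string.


Answer: [[AA][AA]][[A][BB][A][BB]]

Derivation:
Step 0: B
Step 1: [A][BB]
Step 2: [[AA][AA]][[A][BB][A][BB]]


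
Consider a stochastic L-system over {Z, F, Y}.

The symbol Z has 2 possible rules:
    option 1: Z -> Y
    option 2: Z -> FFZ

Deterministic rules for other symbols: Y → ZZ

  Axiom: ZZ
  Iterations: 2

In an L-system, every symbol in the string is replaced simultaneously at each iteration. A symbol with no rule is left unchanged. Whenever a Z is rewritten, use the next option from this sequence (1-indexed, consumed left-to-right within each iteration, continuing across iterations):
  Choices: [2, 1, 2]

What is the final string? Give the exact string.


Answer: FFFFZZZ

Derivation:
Step 0: ZZ
Step 1: FFZY  (used choices [2, 1])
Step 2: FFFFZZZ  (used choices [2])
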